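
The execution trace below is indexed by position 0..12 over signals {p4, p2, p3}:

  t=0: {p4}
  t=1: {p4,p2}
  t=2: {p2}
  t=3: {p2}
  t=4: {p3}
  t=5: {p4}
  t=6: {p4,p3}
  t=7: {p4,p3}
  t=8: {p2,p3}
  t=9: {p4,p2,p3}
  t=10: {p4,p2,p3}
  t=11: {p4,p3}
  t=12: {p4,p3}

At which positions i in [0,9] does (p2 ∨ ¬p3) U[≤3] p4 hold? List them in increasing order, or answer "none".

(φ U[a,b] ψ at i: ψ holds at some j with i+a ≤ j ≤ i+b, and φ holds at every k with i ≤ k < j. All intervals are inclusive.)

0, 1, 5, 6, 7, 8, 9

Evaluate at each i in [0,9]:
  i=0: ✓ (rhs at j=0)
  i=1: ✓ (rhs at j=1)
  i=2: ✗ (lhs fails at k=4 before rhs at j=5)
  i=3: ✗ (lhs fails at k=4 before rhs at j=5)
  i=4: ✗ (lhs fails at k=4 before rhs at j=5)
  i=5: ✓ (rhs at j=5)
  i=6: ✓ (rhs at j=6)
  i=7: ✓ (rhs at j=7)
  i=8: ✓ (rhs at j=9; lhs holds on [8,8])
  i=9: ✓ (rhs at j=9)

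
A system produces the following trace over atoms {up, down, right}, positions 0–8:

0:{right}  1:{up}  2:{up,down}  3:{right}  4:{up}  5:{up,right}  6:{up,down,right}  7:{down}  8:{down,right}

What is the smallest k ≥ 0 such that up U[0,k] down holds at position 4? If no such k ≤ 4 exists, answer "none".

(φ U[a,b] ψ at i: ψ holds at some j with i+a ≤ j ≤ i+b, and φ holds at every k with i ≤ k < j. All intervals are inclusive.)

2

Need earliest j ≥ 4 with down, and up at every k in [4,j-1].
  j=4: rhs fails.
  j=5: rhs fails.
  j=6: rhs holds; lhs holds on [4,5]. k = 2.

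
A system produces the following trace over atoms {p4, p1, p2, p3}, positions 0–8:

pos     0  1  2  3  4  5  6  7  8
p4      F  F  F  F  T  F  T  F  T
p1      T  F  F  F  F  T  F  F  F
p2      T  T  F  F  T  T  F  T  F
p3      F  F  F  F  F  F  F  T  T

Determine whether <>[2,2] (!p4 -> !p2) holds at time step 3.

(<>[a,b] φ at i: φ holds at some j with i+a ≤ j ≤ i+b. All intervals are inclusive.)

Check (!p4 -> !p2) at each j in [5,5]:
  j=5: false
No position in the window satisfies it → formula fails.

False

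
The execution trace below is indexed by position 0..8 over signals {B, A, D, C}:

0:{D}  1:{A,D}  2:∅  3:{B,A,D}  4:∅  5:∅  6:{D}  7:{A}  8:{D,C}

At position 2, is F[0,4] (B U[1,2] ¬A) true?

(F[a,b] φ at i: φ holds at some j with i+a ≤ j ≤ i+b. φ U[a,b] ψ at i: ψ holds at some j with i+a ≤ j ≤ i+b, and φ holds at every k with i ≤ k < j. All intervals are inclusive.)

True

Check (B U[1,2] ¬A) at each j in [2,6]:
  j=2: fails
  j=3: holds
  j=4: fails
  j=5: fails
  j=6: fails
Found at j=3 → formula holds.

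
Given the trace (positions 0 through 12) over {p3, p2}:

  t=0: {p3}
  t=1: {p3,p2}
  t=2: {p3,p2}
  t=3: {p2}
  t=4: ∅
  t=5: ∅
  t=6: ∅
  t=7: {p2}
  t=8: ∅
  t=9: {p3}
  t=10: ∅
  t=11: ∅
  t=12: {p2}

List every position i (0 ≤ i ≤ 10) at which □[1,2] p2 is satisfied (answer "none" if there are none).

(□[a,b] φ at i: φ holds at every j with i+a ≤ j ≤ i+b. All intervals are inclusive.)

Evaluate at each i in [0,10]:
  i=0: ✓ (all of [1,2])
  i=1: ✓ (all of [2,3])
  i=2: ✗ (fails at j=4)
  i=3: ✗ (fails at j=4)
  i=4: ✗ (fails at j=5)
  i=5: ✗ (fails at j=6)
  i=6: ✗ (fails at j=8)
  i=7: ✗ (fails at j=8)
  i=8: ✗ (fails at j=9)
  i=9: ✗ (fails at j=10)
  i=10: ✗ (fails at j=11)

0, 1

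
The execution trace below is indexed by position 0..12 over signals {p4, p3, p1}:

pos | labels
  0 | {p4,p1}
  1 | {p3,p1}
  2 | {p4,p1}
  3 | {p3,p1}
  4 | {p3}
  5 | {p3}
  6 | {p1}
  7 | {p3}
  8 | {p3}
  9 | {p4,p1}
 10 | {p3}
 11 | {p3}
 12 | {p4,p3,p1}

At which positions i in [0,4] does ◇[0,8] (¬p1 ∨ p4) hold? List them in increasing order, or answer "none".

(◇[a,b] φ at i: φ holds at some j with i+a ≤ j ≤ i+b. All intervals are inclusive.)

0, 1, 2, 3, 4

Evaluate at each i in [0,4]:
  i=0: ✓ (witness j=0)
  i=1: ✓ (witness j=2)
  i=2: ✓ (witness j=2)
  i=3: ✓ (witness j=4)
  i=4: ✓ (witness j=4)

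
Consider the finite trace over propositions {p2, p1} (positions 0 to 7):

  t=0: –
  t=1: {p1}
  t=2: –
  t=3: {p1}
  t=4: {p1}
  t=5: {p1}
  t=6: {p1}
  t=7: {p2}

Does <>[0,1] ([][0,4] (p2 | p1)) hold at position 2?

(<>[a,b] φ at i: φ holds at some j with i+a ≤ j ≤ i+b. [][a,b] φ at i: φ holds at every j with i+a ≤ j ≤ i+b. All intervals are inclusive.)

Check [][0,4] (p2 | p1) at each j in [2,3]:
  j=2: fails at 2
  j=3: holds on [3,7]
Found at j=3 → formula holds.

Yes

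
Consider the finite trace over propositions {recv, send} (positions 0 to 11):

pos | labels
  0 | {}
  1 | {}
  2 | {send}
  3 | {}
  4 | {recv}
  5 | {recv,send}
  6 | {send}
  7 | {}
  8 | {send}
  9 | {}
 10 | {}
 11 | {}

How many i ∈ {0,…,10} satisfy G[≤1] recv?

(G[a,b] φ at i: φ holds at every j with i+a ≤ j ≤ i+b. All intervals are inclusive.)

Evaluate at each i in [0,10]:
  i=0: ✗ (fails at j=0)
  i=1: ✗ (fails at j=1)
  i=2: ✗ (fails at j=2)
  i=3: ✗ (fails at j=3)
  i=4: ✓ (all of [4,5])
  i=5: ✗ (fails at j=6)
  i=6: ✗ (fails at j=6)
  i=7: ✗ (fails at j=7)
  i=8: ✗ (fails at j=8)
  i=9: ✗ (fails at j=9)
  i=10: ✗ (fails at j=10)
Positions where it holds: {4} → 1.

1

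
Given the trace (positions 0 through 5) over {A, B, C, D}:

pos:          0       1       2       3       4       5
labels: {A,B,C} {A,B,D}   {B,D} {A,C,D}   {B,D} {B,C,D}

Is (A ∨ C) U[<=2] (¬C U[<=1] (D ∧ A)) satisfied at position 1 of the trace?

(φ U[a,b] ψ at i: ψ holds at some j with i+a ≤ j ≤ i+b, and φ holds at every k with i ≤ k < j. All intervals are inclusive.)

True

Need some j in [1,3] with (¬C U[<=1] (D ∧ A)), and (A ∨ C) at every k in [1,j-1].
  j=1: (¬C U[<=1] (D ∧ A)) holds; no prefix to check → satisfied.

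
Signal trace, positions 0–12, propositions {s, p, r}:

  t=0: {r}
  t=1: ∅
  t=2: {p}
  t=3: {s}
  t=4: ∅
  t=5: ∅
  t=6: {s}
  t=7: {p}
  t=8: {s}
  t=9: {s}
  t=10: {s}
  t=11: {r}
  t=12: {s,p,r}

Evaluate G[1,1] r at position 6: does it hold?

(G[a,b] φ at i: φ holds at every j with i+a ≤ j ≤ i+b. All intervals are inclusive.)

No

Check r at every j in [7,7]:
  j=7: false
Fails at j=7 → formula fails.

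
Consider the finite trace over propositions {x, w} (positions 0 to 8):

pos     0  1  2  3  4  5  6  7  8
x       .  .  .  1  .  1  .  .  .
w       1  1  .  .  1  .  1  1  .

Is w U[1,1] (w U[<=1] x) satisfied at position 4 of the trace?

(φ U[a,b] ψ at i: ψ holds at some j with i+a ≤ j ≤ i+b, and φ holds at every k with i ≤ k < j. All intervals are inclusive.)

Need some j in [5,5] with (w U[<=1] x), and w at every k in [4,j-1].
  j=5: (w U[<=1] x) holds; w holds at every k in [4,4] → satisfied.

Yes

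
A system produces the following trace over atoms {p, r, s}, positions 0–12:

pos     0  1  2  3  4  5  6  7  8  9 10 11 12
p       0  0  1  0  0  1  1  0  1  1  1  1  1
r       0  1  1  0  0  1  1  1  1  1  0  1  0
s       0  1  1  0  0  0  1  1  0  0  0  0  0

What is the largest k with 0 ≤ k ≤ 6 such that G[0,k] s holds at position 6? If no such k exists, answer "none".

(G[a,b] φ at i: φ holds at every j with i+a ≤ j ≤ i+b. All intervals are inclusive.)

s must hold from j=6 onward; find where it first fails.
  j=6: holds
  j=7: holds
  j=8: fails
Holds on [6,7], so largest k = 1.

1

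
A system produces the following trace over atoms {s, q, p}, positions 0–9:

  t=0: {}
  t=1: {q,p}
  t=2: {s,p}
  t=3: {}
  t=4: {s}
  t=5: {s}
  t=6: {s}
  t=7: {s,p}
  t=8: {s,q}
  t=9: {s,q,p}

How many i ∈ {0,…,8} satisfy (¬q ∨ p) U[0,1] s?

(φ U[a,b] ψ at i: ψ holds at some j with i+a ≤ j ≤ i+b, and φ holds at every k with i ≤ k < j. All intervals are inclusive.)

Evaluate at each i in [0,8]:
  i=0: ✗ (no rhs in [0,1])
  i=1: ✓ (rhs at j=2; lhs holds on [1,1])
  i=2: ✓ (rhs at j=2)
  i=3: ✓ (rhs at j=4; lhs holds on [3,3])
  i=4: ✓ (rhs at j=4)
  i=5: ✓ (rhs at j=5)
  i=6: ✓ (rhs at j=6)
  i=7: ✓ (rhs at j=7)
  i=8: ✓ (rhs at j=8)
Positions where it holds: {1, 2, 3, 4, 5, 6, 7, 8} → 8.

8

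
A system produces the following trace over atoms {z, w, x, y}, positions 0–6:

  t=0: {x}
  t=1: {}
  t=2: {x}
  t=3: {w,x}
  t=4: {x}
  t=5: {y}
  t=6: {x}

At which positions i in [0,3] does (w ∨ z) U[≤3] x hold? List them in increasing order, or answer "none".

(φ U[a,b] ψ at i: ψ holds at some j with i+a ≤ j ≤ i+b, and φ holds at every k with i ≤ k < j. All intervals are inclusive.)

0, 2, 3

Evaluate at each i in [0,3]:
  i=0: ✓ (rhs at j=0)
  i=1: ✗ (lhs fails at k=1 before rhs at j=2)
  i=2: ✓ (rhs at j=2)
  i=3: ✓ (rhs at j=3)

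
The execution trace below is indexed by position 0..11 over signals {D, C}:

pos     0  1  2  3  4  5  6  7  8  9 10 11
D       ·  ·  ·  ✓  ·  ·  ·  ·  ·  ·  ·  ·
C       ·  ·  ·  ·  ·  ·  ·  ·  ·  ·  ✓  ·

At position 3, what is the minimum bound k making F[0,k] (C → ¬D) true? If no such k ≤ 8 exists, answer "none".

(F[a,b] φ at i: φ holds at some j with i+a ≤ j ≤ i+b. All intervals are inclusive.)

0

Scan j = 3,4,… for (C → ¬D):
  j=3: holds
First hit at j=3, so smallest k = 3-3 = 0.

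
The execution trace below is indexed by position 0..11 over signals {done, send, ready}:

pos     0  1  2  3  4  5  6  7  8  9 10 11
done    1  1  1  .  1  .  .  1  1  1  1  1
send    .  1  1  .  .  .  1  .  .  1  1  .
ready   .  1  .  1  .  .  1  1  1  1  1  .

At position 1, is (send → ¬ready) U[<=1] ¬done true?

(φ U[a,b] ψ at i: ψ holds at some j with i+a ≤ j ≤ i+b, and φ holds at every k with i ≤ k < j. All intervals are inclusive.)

Need some j in [1,2] with ¬done, and (send → ¬ready) at every k in [1,j-1].
  j=1: ¬done false.
  j=2: ¬done false.
No j in the window works → until fails.

Does not hold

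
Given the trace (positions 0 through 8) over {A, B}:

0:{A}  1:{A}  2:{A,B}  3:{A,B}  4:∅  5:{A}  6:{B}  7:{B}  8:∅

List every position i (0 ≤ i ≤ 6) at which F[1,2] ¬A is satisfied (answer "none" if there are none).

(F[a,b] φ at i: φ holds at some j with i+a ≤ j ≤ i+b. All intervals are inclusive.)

Evaluate at each i in [0,6]:
  i=0: ✗ (none in [1,2])
  i=1: ✗ (none in [2,3])
  i=2: ✓ (witness j=4)
  i=3: ✓ (witness j=4)
  i=4: ✓ (witness j=6)
  i=5: ✓ (witness j=6)
  i=6: ✓ (witness j=7)

2, 3, 4, 5, 6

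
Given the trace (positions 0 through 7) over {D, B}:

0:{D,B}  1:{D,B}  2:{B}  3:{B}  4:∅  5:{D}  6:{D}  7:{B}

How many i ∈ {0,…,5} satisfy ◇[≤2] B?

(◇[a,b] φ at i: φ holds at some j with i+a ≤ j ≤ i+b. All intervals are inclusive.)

5

Evaluate at each i in [0,5]:
  i=0: ✓ (witness j=0)
  i=1: ✓ (witness j=1)
  i=2: ✓ (witness j=2)
  i=3: ✓ (witness j=3)
  i=4: ✗ (none in [4,6])
  i=5: ✓ (witness j=7)
Positions where it holds: {0, 1, 2, 3, 5} → 5.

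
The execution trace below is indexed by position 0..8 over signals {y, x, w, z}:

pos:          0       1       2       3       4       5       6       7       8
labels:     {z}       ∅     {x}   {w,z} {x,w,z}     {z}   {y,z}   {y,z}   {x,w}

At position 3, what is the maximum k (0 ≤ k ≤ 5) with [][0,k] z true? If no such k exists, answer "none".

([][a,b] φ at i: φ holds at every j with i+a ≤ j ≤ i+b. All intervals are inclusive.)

4

z must hold from j=3 onward; find where it first fails.
  j=3: holds
  j=4: holds
  j=5: holds
  j=6: holds
  j=7: holds
  j=8: fails
Holds on [3,7], so largest k = 4.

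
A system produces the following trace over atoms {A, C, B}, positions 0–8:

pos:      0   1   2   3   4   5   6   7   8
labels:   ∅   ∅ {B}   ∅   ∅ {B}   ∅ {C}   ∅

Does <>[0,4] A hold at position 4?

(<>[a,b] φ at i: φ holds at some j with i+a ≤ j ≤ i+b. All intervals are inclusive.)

No

Check A at each j in [4,8]:
  j=4: false
  j=5: false
  j=6: false
  j=7: false
  j=8: false
No position in the window satisfies it → formula fails.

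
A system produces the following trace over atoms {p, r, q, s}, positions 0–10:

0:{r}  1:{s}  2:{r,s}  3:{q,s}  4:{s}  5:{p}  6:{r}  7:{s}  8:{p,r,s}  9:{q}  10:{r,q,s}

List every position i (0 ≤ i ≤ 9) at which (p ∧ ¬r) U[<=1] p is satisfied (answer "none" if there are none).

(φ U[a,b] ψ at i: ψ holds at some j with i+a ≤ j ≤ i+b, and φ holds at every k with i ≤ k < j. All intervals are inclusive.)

5, 8

Evaluate at each i in [0,9]:
  i=0: ✗ (no rhs in [0,1])
  i=1: ✗ (no rhs in [1,2])
  i=2: ✗ (no rhs in [2,3])
  i=3: ✗ (no rhs in [3,4])
  i=4: ✗ (lhs fails at k=4 before rhs at j=5)
  i=5: ✓ (rhs at j=5)
  i=6: ✗ (no rhs in [6,7])
  i=7: ✗ (lhs fails at k=7 before rhs at j=8)
  i=8: ✓ (rhs at j=8)
  i=9: ✗ (no rhs in [9,10])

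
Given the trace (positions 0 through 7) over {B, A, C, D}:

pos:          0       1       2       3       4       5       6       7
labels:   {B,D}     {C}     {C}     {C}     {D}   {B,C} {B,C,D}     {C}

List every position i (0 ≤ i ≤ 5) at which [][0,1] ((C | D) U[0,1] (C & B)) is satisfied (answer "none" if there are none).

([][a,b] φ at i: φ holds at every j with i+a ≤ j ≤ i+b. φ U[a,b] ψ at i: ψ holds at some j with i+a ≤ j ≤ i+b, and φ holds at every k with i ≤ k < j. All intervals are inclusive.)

Evaluate at each i in [0,5]:
  i=0: ✗ (fails at j=0)
  i=1: ✗ (fails at j=1)
  i=2: ✗ (fails at j=2)
  i=3: ✗ (fails at j=3)
  i=4: ✓ (all of [4,5])
  i=5: ✓ (all of [5,6])

4, 5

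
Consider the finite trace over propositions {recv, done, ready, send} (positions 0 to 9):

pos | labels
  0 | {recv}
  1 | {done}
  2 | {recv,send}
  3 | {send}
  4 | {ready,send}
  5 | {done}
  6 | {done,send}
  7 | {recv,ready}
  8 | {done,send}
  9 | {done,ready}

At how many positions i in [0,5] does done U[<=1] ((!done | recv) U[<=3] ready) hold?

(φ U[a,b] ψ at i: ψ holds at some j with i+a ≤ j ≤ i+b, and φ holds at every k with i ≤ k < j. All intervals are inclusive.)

4

Evaluate at each i in [0,5]:
  i=0: ✗ (no rhs in [0,1])
  i=1: ✓ (rhs at j=2; lhs holds on [1,1])
  i=2: ✓ (rhs at j=2)
  i=3: ✓ (rhs at j=3)
  i=4: ✓ (rhs at j=4)
  i=5: ✗ (no rhs in [5,6])
Positions where it holds: {1, 2, 3, 4} → 4.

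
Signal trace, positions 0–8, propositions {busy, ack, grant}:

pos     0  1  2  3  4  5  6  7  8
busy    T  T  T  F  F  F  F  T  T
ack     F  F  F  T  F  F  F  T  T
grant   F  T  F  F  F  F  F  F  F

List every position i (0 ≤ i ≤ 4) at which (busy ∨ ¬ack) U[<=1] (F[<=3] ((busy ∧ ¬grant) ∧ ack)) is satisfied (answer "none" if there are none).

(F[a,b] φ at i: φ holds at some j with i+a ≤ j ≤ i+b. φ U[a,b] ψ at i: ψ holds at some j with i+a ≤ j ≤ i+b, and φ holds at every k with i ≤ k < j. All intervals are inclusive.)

4

Evaluate at each i in [0,4]:
  i=0: ✗ (no rhs in [0,1])
  i=1: ✗ (no rhs in [1,2])
  i=2: ✗ (no rhs in [2,3])
  i=3: ✗ (lhs fails at k=3 before rhs at j=4)
  i=4: ✓ (rhs at j=4)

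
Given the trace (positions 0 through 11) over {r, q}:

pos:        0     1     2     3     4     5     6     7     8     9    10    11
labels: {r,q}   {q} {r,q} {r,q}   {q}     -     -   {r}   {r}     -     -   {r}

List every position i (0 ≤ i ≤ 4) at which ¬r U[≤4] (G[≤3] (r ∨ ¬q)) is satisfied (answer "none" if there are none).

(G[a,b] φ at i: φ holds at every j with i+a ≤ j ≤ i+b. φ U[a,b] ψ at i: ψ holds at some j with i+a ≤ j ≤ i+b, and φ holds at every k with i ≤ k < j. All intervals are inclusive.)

Evaluate at each i in [0,4]:
  i=0: ✗ (no rhs in [0,4])
  i=1: ✗ (lhs fails at k=2 before rhs at j=5)
  i=2: ✗ (lhs fails at k=2 before rhs at j=5)
  i=3: ✗ (lhs fails at k=3 before rhs at j=5)
  i=4: ✓ (rhs at j=5; lhs holds on [4,4])

4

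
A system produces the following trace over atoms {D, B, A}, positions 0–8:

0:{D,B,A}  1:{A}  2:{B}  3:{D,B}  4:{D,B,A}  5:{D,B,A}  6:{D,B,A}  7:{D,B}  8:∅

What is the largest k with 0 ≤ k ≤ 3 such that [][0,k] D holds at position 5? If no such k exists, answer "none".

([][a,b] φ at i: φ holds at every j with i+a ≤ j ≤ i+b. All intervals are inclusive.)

2

D must hold from j=5 onward; find where it first fails.
  j=5: holds
  j=6: holds
  j=7: holds
  j=8: fails
Holds on [5,7], so largest k = 2.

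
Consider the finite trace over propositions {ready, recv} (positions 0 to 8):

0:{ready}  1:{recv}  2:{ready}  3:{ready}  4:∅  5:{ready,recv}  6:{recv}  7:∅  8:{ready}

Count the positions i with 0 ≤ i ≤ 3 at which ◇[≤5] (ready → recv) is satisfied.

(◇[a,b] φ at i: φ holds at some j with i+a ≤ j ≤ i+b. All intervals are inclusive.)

Evaluate at each i in [0,3]:
  i=0: ✓ (witness j=1)
  i=1: ✓ (witness j=1)
  i=2: ✓ (witness j=4)
  i=3: ✓ (witness j=4)
Positions where it holds: {0, 1, 2, 3} → 4.

4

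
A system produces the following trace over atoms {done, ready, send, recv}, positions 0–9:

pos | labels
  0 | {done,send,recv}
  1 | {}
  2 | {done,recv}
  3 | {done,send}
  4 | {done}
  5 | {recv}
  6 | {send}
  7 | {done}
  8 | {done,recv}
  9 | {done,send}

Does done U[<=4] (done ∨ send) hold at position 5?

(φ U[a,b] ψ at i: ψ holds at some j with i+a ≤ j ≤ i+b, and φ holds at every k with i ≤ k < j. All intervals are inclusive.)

Need some j in [5,9] with (done ∨ send), and done at every k in [5,j-1].
  j=5: (done ∨ send) false.
  j=6: (done ∨ send) holds, but done fails at k=5 → not this j.
  j=7: (done ∨ send) holds, but done fails at k=5 → not this j.
  j=8: (done ∨ send) holds, but done fails at k=5 → not this j.
  j=9: (done ∨ send) holds, but done fails at k=5 → not this j.
No j in the window works → until fails.

Does not hold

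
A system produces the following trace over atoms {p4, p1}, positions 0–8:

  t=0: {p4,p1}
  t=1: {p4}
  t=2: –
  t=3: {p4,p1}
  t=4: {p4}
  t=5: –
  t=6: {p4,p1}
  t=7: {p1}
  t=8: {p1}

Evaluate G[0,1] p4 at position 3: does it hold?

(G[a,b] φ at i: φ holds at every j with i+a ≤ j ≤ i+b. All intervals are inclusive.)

Check p4 at every j in [3,4]:
  j=3: true
  j=4: true
All positions satisfy it → formula holds.

True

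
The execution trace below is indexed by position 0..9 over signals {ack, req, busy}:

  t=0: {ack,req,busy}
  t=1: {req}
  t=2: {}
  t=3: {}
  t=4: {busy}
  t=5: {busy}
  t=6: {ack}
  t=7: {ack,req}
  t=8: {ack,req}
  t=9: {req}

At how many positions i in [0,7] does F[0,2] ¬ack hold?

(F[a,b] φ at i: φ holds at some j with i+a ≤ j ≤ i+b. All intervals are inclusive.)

7

Evaluate at each i in [0,7]:
  i=0: ✓ (witness j=1)
  i=1: ✓ (witness j=1)
  i=2: ✓ (witness j=2)
  i=3: ✓ (witness j=3)
  i=4: ✓ (witness j=4)
  i=5: ✓ (witness j=5)
  i=6: ✗ (none in [6,8])
  i=7: ✓ (witness j=9)
Positions where it holds: {0, 1, 2, 3, 4, 5, 7} → 7.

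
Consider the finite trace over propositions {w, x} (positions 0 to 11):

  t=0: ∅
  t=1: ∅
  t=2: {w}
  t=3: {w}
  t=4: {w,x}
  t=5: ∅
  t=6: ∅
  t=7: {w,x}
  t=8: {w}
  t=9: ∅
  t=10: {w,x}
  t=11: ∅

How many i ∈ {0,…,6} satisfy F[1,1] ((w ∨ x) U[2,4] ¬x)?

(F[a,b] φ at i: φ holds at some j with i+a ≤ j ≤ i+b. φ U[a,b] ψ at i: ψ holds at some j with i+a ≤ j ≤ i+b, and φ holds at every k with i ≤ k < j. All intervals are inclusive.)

3

Evaluate at each i in [0,6]:
  i=0: ✗ (none in [1,1])
  i=1: ✓ (witness j=2)
  i=2: ✓ (witness j=3)
  i=3: ✗ (none in [4,4])
  i=4: ✗ (none in [5,5])
  i=5: ✗ (none in [6,6])
  i=6: ✓ (witness j=7)
Positions where it holds: {1, 2, 6} → 3.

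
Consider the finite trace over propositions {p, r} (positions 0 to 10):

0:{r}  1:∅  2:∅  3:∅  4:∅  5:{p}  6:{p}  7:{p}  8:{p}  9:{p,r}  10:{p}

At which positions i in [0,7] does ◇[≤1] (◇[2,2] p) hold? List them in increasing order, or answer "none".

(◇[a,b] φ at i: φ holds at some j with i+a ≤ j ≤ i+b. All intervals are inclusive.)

2, 3, 4, 5, 6, 7

Evaluate at each i in [0,7]:
  i=0: ✗ (none in [0,1])
  i=1: ✗ (none in [1,2])
  i=2: ✓ (witness j=3)
  i=3: ✓ (witness j=3)
  i=4: ✓ (witness j=4)
  i=5: ✓ (witness j=5)
  i=6: ✓ (witness j=6)
  i=7: ✓ (witness j=7)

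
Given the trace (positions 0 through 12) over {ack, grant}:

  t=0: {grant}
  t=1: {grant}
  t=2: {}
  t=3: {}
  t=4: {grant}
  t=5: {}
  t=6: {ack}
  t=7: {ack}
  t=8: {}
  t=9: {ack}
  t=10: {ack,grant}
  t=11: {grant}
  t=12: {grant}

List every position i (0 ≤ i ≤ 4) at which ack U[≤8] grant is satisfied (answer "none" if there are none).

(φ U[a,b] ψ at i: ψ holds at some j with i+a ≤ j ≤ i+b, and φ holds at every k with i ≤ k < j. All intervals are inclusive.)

Evaluate at each i in [0,4]:
  i=0: ✓ (rhs at j=0)
  i=1: ✓ (rhs at j=1)
  i=2: ✗ (lhs fails at k=2 before rhs at j=4)
  i=3: ✗ (lhs fails at k=3 before rhs at j=4)
  i=4: ✓ (rhs at j=4)

0, 1, 4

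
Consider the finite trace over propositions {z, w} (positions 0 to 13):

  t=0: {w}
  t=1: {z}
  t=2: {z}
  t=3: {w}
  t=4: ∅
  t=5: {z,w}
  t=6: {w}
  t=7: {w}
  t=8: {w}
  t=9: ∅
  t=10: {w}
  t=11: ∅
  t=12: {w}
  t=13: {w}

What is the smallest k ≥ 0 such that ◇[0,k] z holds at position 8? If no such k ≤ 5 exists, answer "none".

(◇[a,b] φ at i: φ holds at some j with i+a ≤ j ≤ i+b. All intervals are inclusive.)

Scan j = 8,9,… for z:
  j=8: fails
  j=9: fails
  j=10: fails
  j=11: fails
  j=12: fails
  j=13: fails
No j in [8,13] satisfies it → none.

none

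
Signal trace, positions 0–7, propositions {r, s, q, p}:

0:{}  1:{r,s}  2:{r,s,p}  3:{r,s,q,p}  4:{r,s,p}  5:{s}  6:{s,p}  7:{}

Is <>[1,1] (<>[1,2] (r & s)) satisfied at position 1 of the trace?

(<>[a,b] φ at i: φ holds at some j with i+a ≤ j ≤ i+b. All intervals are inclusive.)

Check <>[1,2] (r & s) at each j in [2,2]:
  j=2: holds (witness at 3)
Found at j=2 → formula holds.

True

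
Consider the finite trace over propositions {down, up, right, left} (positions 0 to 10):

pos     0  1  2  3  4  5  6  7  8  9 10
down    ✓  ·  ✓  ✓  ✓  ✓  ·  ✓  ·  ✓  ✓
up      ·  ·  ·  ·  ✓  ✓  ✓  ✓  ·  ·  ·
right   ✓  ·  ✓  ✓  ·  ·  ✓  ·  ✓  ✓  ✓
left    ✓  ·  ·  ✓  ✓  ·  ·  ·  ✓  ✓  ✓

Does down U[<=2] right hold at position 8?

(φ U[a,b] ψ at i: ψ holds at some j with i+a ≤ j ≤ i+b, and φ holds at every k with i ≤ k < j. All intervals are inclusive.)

Need some j in [8,10] with right, and down at every k in [8,j-1].
  j=8: right holds; no prefix to check → satisfied.

True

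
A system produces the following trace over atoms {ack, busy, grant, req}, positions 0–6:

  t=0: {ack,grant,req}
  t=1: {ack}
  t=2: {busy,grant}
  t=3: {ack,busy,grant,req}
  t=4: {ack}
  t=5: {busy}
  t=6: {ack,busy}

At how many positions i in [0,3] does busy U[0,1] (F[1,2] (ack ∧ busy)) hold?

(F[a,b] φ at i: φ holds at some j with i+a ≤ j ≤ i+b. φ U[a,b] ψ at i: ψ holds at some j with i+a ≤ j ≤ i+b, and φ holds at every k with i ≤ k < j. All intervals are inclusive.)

3

Evaluate at each i in [0,3]:
  i=0: ✗ (lhs fails at k=0 before rhs at j=1)
  i=1: ✓ (rhs at j=1)
  i=2: ✓ (rhs at j=2)
  i=3: ✓ (rhs at j=4; lhs holds on [3,3])
Positions where it holds: {1, 2, 3} → 3.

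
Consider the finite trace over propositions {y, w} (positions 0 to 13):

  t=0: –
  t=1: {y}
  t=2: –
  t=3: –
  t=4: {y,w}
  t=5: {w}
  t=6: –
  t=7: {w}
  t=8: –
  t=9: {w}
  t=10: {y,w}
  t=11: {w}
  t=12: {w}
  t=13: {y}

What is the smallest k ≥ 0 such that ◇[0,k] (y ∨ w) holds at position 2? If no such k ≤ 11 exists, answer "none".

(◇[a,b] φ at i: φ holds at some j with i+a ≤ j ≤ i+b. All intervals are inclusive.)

Scan j = 2,3,… for (y ∨ w):
  j=2: fails
  j=3: fails
  j=4: holds
First hit at j=4, so smallest k = 4-2 = 2.

2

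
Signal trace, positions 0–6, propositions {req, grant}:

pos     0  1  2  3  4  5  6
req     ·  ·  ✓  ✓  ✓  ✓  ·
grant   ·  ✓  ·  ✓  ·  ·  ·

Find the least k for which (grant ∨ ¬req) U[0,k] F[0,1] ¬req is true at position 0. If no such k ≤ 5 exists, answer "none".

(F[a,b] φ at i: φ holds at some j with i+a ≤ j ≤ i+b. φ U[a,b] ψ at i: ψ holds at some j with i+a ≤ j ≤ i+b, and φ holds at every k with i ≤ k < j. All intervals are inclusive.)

0

Need earliest j ≥ 0 with F[0,1] ¬req, and (grant ∨ ¬req) at every k in [0,j-1].
  j=0: rhs holds (empty prefix). k = 0.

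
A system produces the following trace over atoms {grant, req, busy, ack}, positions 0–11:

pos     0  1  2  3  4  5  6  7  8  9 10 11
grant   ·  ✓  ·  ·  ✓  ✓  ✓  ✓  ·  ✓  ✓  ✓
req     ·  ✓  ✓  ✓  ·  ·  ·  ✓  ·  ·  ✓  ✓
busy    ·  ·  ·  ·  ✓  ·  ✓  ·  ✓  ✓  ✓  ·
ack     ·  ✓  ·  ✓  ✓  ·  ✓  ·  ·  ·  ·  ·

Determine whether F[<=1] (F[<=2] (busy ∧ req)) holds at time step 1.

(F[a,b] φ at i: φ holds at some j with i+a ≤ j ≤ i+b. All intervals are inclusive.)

Check F[<=2] (busy ∧ req) at each j in [1,2]:
  j=1: fails (none in [1,3])
  j=2: fails (none in [2,4])
No position in the window satisfies it → formula fails.

False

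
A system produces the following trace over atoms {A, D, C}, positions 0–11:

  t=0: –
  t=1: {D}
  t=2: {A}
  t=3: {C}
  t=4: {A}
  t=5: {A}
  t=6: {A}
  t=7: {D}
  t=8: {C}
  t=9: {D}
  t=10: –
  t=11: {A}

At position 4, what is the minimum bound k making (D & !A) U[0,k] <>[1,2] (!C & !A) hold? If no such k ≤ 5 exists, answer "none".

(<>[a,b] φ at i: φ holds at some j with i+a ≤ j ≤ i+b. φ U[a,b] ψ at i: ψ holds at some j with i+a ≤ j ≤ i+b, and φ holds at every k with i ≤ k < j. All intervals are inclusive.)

Need earliest j ≥ 4 with <>[1,2] (!C & !A), and (D & !A) at every k in [4,j-1].
  j=4: rhs fails.
  j=5: rhs holds but lhs fails at k=4.
  j=6: rhs holds but lhs fails at k=4.
  j=7: rhs holds but lhs fails at k=4.
  j=8: rhs holds but lhs fails at k=4.
  j=9: rhs holds but lhs fails at k=4.
No witness within the range → none.

none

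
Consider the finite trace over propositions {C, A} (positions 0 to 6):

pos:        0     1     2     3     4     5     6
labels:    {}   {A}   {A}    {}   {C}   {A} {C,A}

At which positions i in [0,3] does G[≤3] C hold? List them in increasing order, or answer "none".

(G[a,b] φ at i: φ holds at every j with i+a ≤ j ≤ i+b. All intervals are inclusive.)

Evaluate at each i in [0,3]:
  i=0: ✗ (fails at j=0)
  i=1: ✗ (fails at j=1)
  i=2: ✗ (fails at j=2)
  i=3: ✗ (fails at j=3)

none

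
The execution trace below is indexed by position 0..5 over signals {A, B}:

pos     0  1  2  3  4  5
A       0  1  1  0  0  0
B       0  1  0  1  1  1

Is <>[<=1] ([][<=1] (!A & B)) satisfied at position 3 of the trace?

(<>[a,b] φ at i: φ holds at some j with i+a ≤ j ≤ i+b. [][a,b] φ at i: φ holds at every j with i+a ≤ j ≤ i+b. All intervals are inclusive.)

Check [][<=1] (!A & B) at each j in [3,4]:
  j=3: holds on [3,4]
  j=4: holds on [4,5]
Found at j=3 → formula holds.

True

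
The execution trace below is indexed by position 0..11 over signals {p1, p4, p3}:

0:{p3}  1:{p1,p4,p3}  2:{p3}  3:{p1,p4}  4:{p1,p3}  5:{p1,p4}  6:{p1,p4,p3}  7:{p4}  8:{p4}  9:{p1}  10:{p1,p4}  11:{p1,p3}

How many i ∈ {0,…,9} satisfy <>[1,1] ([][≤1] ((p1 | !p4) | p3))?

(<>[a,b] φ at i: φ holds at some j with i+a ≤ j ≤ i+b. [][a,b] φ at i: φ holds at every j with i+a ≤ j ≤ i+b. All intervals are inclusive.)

Evaluate at each i in [0,9]:
  i=0: ✓ (witness j=1)
  i=1: ✓ (witness j=2)
  i=2: ✓ (witness j=3)
  i=3: ✓ (witness j=4)
  i=4: ✓ (witness j=5)
  i=5: ✗ (none in [6,6])
  i=6: ✗ (none in [7,7])
  i=7: ✗ (none in [8,8])
  i=8: ✓ (witness j=9)
  i=9: ✓ (witness j=10)
Positions where it holds: {0, 1, 2, 3, 4, 8, 9} → 7.

7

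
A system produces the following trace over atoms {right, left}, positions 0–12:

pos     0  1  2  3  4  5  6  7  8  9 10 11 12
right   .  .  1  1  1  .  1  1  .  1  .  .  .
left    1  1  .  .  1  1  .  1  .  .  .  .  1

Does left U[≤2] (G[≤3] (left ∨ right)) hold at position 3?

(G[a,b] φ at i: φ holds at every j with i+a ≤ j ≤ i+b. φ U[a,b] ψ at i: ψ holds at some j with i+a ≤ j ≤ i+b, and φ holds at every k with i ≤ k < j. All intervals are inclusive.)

Need some j in [3,5] with G[≤3] (left ∨ right), and left at every k in [3,j-1].
  j=3: G[≤3] (left ∨ right) holds; no prefix to check → satisfied.

True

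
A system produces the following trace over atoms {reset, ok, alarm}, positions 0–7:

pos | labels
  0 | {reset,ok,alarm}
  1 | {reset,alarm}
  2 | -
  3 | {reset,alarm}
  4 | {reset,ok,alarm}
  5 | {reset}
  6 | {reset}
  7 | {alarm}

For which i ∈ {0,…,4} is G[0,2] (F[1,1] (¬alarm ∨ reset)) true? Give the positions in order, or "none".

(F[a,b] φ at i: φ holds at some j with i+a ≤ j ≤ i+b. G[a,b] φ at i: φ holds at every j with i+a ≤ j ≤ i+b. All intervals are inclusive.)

Evaluate at each i in [0,4]:
  i=0: ✓ (all of [0,2])
  i=1: ✓ (all of [1,3])
  i=2: ✓ (all of [2,4])
  i=3: ✓ (all of [3,5])
  i=4: ✗ (fails at j=6)

0, 1, 2, 3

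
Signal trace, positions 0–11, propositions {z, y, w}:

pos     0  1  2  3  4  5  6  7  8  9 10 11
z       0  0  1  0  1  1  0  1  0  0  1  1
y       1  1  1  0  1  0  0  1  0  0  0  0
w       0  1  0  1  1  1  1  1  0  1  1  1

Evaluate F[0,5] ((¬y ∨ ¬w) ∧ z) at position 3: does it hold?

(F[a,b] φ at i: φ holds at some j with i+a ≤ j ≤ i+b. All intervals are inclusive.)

Check ((¬y ∨ ¬w) ∧ z) at each j in [3,8]:
  j=3: false
  j=4: false
  j=5: true
  j=6: false
  j=7: false
  j=8: false
Found at j=5 → formula holds.

True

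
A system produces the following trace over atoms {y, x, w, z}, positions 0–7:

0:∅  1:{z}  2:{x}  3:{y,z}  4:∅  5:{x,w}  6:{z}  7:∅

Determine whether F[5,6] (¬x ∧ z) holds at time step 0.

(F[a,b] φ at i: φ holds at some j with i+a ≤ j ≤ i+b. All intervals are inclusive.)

Holds

Check (¬x ∧ z) at each j in [5,6]:
  j=5: false
  j=6: true
Found at j=6 → formula holds.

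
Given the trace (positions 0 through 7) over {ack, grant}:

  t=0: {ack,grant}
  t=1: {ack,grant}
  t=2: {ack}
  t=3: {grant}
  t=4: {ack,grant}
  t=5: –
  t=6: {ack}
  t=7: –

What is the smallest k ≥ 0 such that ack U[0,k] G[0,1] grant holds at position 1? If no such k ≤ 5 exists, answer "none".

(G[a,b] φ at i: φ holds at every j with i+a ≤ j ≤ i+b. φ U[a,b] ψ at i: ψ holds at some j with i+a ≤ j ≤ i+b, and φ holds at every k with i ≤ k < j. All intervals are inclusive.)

Need earliest j ≥ 1 with G[0,1] grant, and ack at every k in [1,j-1].
  j=1: rhs fails.
  j=2: rhs fails.
  j=3: rhs holds; lhs holds on [1,2]. k = 2.

2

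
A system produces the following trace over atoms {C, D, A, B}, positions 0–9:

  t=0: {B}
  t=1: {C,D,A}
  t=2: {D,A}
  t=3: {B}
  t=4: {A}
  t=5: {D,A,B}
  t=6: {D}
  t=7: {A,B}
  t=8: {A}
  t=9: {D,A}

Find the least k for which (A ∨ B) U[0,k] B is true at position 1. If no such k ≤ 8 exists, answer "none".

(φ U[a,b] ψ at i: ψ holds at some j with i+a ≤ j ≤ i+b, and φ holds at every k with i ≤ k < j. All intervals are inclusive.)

2

Need earliest j ≥ 1 with B, and (A ∨ B) at every k in [1,j-1].
  j=1: rhs fails.
  j=2: rhs fails.
  j=3: rhs holds; lhs holds on [1,2]. k = 2.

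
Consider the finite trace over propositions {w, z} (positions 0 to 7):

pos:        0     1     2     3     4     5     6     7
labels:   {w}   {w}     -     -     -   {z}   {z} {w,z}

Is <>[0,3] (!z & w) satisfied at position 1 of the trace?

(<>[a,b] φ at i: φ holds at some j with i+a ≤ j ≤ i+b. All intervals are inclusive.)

Holds

Check (!z & w) at each j in [1,4]:
  j=1: true
  j=2: false
  j=3: false
  j=4: false
Found at j=1 → formula holds.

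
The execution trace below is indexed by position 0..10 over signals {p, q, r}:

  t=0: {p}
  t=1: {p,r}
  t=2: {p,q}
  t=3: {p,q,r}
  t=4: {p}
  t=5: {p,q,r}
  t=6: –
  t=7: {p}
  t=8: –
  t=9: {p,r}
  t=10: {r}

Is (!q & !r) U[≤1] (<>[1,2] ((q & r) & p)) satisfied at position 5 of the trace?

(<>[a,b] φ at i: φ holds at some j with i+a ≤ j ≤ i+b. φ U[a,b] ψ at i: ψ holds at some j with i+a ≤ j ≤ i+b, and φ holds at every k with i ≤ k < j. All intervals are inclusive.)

Does not hold

Need some j in [5,6] with <>[1,2] ((q & r) & p), and (!q & !r) at every k in [5,j-1].
  j=5: <>[1,2] ((q & r) & p) — fails (none in [6,7]).
  j=6: <>[1,2] ((q & r) & p) — fails (none in [7,8]).
No j in the window works → until fails.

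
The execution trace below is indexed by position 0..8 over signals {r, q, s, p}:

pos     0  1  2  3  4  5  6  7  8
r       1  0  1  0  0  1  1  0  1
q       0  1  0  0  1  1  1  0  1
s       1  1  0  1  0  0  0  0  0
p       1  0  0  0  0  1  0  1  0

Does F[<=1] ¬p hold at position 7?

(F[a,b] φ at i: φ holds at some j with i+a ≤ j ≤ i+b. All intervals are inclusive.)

Check ¬p at each j in [7,8]:
  j=7: false
  j=8: true
Found at j=8 → formula holds.

Yes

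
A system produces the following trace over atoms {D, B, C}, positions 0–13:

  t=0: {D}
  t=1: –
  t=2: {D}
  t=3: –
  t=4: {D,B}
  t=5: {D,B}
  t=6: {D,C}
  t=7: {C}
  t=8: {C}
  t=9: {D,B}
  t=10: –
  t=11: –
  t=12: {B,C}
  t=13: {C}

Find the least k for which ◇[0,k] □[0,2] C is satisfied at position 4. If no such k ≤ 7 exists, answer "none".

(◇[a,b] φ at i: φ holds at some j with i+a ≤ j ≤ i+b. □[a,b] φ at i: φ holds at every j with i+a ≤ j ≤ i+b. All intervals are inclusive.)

Scan j = 4,5,… for □[0,2] C:
  j=4: fails
  j=5: fails
  j=6: holds
First hit at j=6, so smallest k = 6-4 = 2.

2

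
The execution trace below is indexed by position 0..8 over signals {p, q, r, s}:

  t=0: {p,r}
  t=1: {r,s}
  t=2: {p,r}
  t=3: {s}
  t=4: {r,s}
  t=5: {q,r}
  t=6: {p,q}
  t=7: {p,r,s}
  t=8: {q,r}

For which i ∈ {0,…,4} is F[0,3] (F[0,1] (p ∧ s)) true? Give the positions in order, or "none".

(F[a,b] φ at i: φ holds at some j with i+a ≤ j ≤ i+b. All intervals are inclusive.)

Evaluate at each i in [0,4]:
  i=0: ✗ (none in [0,3])
  i=1: ✗ (none in [1,4])
  i=2: ✗ (none in [2,5])
  i=3: ✓ (witness j=6)
  i=4: ✓ (witness j=6)

3, 4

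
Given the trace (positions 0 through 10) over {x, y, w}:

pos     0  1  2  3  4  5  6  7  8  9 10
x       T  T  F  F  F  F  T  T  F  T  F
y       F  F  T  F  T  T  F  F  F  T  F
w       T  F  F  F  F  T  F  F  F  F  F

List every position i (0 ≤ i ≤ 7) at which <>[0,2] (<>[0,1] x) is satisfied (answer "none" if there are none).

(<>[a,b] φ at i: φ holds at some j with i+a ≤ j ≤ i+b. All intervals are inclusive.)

Evaluate at each i in [0,7]:
  i=0: ✓ (witness j=0)
  i=1: ✓ (witness j=1)
  i=2: ✗ (none in [2,4])
  i=3: ✓ (witness j=5)
  i=4: ✓ (witness j=5)
  i=5: ✓ (witness j=5)
  i=6: ✓ (witness j=6)
  i=7: ✓ (witness j=7)

0, 1, 3, 4, 5, 6, 7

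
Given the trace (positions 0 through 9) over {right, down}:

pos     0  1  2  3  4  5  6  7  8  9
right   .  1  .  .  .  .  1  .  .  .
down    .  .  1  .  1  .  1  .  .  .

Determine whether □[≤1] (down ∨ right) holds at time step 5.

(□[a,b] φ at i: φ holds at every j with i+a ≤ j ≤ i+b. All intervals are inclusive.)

Check (down ∨ right) at every j in [5,6]:
  j=5: false
  j=6: true
Fails at j=5 → formula fails.

No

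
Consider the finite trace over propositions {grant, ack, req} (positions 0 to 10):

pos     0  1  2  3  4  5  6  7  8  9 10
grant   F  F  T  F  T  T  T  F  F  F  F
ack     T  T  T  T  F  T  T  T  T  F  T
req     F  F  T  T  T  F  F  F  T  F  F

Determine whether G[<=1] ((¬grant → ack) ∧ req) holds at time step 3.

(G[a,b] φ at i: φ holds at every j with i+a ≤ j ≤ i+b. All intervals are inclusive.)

Check ((¬grant → ack) ∧ req) at every j in [3,4]:
  j=3: true
  j=4: true
All positions satisfy it → formula holds.

True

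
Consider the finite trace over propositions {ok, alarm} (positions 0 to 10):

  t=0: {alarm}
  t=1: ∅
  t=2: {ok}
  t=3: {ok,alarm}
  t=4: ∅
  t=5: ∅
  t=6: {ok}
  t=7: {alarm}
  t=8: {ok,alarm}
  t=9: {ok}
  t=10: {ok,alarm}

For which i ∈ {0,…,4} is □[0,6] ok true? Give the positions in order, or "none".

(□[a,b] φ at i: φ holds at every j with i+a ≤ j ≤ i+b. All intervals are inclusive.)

Evaluate at each i in [0,4]:
  i=0: ✗ (fails at j=0)
  i=1: ✗ (fails at j=1)
  i=2: ✗ (fails at j=4)
  i=3: ✗ (fails at j=4)
  i=4: ✗ (fails at j=4)

none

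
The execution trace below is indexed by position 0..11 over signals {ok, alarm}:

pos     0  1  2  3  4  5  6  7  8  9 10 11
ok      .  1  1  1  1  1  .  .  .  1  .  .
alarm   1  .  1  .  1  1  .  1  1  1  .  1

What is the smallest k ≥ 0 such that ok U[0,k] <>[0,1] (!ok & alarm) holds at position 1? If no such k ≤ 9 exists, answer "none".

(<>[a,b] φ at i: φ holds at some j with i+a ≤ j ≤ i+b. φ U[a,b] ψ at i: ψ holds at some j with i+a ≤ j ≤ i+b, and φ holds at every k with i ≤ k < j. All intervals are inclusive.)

5

Need earliest j ≥ 1 with <>[0,1] (!ok & alarm), and ok at every k in [1,j-1].
  j=1: rhs fails.
  j=2: rhs fails.
  j=3: rhs fails.
  j=4: rhs fails.
  j=5: rhs fails.
  j=6: rhs holds; lhs holds on [1,5]. k = 5.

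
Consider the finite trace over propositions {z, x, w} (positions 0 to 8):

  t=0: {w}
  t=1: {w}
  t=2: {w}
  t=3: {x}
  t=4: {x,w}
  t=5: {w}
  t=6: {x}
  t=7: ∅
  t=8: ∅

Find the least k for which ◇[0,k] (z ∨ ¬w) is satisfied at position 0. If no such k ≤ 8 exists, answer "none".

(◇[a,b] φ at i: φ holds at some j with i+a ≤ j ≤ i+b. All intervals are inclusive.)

3

Scan j = 0,1,… for (z ∨ ¬w):
  j=0: fails
  j=1: fails
  j=2: fails
  j=3: holds
First hit at j=3, so smallest k = 3-0 = 3.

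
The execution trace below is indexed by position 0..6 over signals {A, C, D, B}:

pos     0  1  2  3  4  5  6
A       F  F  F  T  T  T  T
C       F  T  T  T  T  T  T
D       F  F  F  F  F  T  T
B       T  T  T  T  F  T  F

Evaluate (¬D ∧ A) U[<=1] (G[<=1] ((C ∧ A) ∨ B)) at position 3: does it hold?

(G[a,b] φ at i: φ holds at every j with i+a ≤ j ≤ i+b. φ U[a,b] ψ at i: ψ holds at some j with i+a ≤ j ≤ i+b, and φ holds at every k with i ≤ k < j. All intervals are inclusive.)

Need some j in [3,4] with G[<=1] ((C ∧ A) ∨ B), and (¬D ∧ A) at every k in [3,j-1].
  j=3: G[<=1] ((C ∧ A) ∨ B) holds; no prefix to check → satisfied.

Holds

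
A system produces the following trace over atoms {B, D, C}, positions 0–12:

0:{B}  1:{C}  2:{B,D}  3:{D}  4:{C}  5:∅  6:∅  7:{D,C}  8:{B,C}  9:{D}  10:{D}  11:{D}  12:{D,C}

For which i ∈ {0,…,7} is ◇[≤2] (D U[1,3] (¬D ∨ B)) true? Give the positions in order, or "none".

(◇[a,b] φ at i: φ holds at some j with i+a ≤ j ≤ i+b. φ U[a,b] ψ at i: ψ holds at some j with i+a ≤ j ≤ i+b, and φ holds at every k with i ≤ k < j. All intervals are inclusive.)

0, 1, 2, 3, 5, 6, 7

Evaluate at each i in [0,7]:
  i=0: ✓ (witness j=2)
  i=1: ✓ (witness j=2)
  i=2: ✓ (witness j=2)
  i=3: ✓ (witness j=3)
  i=4: ✗ (none in [4,6])
  i=5: ✓ (witness j=7)
  i=6: ✓ (witness j=7)
  i=7: ✓ (witness j=7)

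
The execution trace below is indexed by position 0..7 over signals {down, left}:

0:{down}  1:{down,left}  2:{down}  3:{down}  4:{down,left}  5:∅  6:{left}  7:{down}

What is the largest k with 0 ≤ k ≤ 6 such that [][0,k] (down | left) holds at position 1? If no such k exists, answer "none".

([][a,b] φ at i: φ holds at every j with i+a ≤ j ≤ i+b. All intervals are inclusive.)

(down | left) must hold from j=1 onward; find where it first fails.
  j=1: holds
  j=2: holds
  j=3: holds
  j=4: holds
  j=5: fails
Holds on [1,4], so largest k = 3.

3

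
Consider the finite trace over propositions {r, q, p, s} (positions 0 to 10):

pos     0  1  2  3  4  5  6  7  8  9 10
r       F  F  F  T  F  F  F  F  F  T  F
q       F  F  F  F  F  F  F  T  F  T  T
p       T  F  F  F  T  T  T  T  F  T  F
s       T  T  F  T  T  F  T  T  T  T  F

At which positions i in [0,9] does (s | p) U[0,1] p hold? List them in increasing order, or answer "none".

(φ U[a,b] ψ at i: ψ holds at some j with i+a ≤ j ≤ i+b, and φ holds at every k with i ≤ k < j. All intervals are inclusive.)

Evaluate at each i in [0,9]:
  i=0: ✓ (rhs at j=0)
  i=1: ✗ (no rhs in [1,2])
  i=2: ✗ (no rhs in [2,3])
  i=3: ✓ (rhs at j=4; lhs holds on [3,3])
  i=4: ✓ (rhs at j=4)
  i=5: ✓ (rhs at j=5)
  i=6: ✓ (rhs at j=6)
  i=7: ✓ (rhs at j=7)
  i=8: ✓ (rhs at j=9; lhs holds on [8,8])
  i=9: ✓ (rhs at j=9)

0, 3, 4, 5, 6, 7, 8, 9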